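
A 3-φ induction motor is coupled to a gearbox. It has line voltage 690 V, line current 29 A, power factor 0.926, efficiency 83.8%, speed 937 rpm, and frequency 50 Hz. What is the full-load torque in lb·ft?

P_in = √3·V·I·cosφ = 1.732 × 690 × 29 × 0.926 = 32093 W
P_out = η·P_in = 0.838 × 32093 = 26894 W
n = 937 rpm
ω = 2π×937/60 = 98.12 rad/s
τ = P_out/ω = 26894/98.12 = 274.1 N·m
In lb·ft: 274.1/1.356 = 202 lb·ft

202 lb·ft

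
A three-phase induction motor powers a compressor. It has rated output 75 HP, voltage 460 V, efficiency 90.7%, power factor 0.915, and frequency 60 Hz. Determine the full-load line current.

84.6 A

P_out = 75 × 746 = 55950 W
P_in = P_out / η = 55950 / 0.907 = 61687 W
I_L = P_in / (√3·V_L·cosφ) = 61687 / (1.732 × 460 × 0.915) = 84.6 A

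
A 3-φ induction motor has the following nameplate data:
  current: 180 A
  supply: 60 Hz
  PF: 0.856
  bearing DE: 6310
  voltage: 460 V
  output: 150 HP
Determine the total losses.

P_in = √3·V·I·cosφ = 1.732×460×180×0.856 = 122759 W
P_out = 150×746 = 111900 W
Losses = P_in − P_out = 122759 − 111900 = 10859 W

10900 W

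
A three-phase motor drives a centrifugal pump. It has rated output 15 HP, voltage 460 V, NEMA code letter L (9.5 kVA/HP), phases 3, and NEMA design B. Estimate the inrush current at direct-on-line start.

S_LR = 9.5 × 15 = 142.5 kVA
I_LR = S_LR/(√3·V_L) = 142500/(1.732×460) = 179 A

179 A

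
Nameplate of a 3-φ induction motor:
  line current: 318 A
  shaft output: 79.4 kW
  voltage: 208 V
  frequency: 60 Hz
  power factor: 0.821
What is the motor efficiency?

P_out = 79.4 kW = 79400 W
P_in = √3·V_L·I_L·cosφ = 1.732 × 208 × 318 × 0.821 = 94055 W
η = P_out / P_in = 79400 / 94055 = 0.844 = 84.4%

84.4 %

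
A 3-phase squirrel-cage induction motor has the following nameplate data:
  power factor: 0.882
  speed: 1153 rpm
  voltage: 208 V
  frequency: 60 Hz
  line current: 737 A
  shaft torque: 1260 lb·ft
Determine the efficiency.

88.1 %

τ = 1260 lb·ft × 1.356 = 1709 N·m
ω = 2π × 1153/60 = 120.7 rad/s; P_out = τω = 1709 × 120.7 = 206276 W
P_in = √3·V_L·I_L·cosφ = 1.732 × 208 × 737 × 0.882 = 234179 W
η = P_out / P_in = 206276 / 234179 = 0.881 = 88.1%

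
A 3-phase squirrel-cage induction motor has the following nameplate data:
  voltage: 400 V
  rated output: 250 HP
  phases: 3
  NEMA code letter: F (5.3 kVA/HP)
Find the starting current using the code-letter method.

S_LR = 5.3 × 250 = 1325 kVA
I_LR = S_LR/(√3·V_L) = 1325000/(1.732×400) = 1910 A

1910 A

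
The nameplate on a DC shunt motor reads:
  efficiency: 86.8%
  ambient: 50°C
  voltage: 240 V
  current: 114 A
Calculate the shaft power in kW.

23.7 kW

P_in = V·I = 240 × 114 = 27360 W
P_out = η·P_in = 0.868 × 27360 = 23748 W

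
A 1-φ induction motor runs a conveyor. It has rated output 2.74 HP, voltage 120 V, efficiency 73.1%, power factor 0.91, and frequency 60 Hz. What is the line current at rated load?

P_out = 2.74 × 746 = 2044 W
P_in = P_out / η = 2044 / 0.731 = 2796 W
I = P_in / (V·cosφ) = 2796 / (120 × 0.91) = 25.6 A

25.6 A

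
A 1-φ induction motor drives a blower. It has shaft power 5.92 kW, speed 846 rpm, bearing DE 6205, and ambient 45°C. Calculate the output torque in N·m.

ω = 2π × 846/60 = 88.59 rad/s
τ = P/ω = 5920/88.59 = 66.8 N·m

66.8 N·m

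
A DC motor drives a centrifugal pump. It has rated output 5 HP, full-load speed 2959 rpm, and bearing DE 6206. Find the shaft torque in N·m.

12 N·m

P_out = 5 × 746 = 3730 W
ω = 2π × 2959/60 = 309.9 rad/s
τ = P_out/ω = 3730/309.9 = 12 N·m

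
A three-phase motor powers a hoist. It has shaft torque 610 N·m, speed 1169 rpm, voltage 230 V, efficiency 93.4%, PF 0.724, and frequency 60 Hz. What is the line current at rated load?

ω = 2π×1169/60 = 122.4 rad/s; P_out = τω = 610 × 122.4 = 74664 W
P_in = P_out / η = 74664 / 0.934 = 79940 W
I_L = P_in / (√3·V_L·cosφ) = 79940 / (1.732 × 230 × 0.724) = 277 A

277 A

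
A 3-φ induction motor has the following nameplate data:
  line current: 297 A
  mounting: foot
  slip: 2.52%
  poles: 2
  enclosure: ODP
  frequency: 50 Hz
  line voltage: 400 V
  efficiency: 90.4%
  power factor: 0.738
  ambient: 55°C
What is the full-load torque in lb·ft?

P_in = √3·V·I·cosφ = 1.732 × 400 × 297 × 0.738 = 151852 W
P_out = η·P_in = 0.904 × 151852 = 137274 W
n_s = 120×50/2 = 3000 rpm; n = 3000×(1−0.0252) = 2924 rpm
ω = 2π×2924/60 = 306.2 rad/s
τ = P_out/ω = 137274/306.2 = 448.3 N·m
In lb·ft: 448.3/1.356 = 331 lb·ft

331 lb·ft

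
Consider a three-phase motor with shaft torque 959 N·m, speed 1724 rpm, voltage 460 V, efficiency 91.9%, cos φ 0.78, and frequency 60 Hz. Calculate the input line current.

ω = 2π×1724/60 = 180.5 rad/s; P_out = τω = 959 × 180.5 = 173100 W
P_in = P_out / η = 173100 / 0.919 = 188357 W
I_L = P_in / (√3·V_L·cosφ) = 188357 / (1.732 × 460 × 0.78) = 303 A

303 A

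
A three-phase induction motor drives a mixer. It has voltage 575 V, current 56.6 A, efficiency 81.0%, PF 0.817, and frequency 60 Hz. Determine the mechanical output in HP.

50 HP

P_in = √3·V·I·cosφ = 1.732 × 575 × 56.6 × 0.817 = 46053 W
P_out = η·P_in = 0.81 × 46053 = 37303 W
= 37303/746 = 50 HP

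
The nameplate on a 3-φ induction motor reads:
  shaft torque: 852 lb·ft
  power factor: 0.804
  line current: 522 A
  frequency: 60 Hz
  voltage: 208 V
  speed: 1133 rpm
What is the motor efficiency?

90.6 %

τ = 852 lb·ft × 1.356 = 1155 N·m
ω = 2π × 1133/60 = 118.6 rad/s; P_out = τω = 1155 × 118.6 = 136983 W
P_in = √3·V_L·I_L·cosφ = 1.732 × 208 × 522 × 0.804 = 151195 W
η = P_out / P_in = 136983 / 151195 = 0.906 = 90.6%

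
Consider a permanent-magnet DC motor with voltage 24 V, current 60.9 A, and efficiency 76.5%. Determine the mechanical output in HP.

1.5 HP

P_in = V·I = 24 × 60.9 = 1462 W
P_out = η·P_in = 0.765 × 1462 = 1118 W
= 1118/746 = 1.5 HP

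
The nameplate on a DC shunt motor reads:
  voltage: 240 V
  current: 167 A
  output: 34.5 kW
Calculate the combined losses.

5580 W

P_in = V·I = 240×167 = 40080 W
P_out = 34500 W
Losses = P_in − P_out = 40080 − 34500 = 5580 W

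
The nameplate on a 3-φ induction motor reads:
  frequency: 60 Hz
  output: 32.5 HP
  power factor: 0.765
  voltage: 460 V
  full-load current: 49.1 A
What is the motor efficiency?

P_out = 32.5 × 746 = 24245 W
P_in = √3·V_L·I_L·cosφ = 1.732 × 460 × 49.1 × 0.765 = 29926 W
η = P_out / P_in = 24245 / 29926 = 0.810 = 81.0%

81.0 %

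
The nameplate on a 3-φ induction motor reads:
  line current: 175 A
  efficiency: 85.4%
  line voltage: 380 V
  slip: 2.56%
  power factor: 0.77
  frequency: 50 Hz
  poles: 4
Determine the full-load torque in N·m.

495 N·m

P_in = √3·V·I·cosφ = 1.732 × 380 × 175 × 0.77 = 88687 W
P_out = η·P_in = 0.854 × 88687 = 75739 W
n_s = 120×50/4 = 1500 rpm; n = 1500×(1−0.0256) = 1462 rpm
ω = 2π×1462/60 = 153.1 rad/s
τ = P_out/ω = 75739/153.1 = 495 N·m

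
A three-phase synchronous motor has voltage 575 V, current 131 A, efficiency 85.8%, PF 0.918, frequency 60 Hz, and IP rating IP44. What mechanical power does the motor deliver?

P_in = √3·V·I·cosφ = 1.732 × 575 × 131 × 0.918 = 119765 W
P_out = η·P_in = 0.858 × 119765 = 102758 W

103 kW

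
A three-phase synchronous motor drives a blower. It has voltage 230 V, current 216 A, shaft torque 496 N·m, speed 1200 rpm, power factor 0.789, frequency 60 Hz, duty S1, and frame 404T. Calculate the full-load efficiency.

ω = 2π × 1200/60 = 125.7 rad/s; P_out = τω = 496 × 125.7 = 62347 W
P_in = √3·V_L·I_L·cosφ = 1.732 × 230 × 216 × 0.789 = 67890 W
η = P_out / P_in = 62347 / 67890 = 0.918 = 91.8%

91.8 %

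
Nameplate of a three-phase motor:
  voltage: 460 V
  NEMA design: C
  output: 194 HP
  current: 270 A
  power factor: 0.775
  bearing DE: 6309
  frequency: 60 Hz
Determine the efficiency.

86.8 %

P_out = 194 × 746 = 144724 W
P_in = √3·V_L·I_L·cosφ = 1.732 × 460 × 270 × 0.775 = 166714 W
η = P_out / P_in = 144724 / 166714 = 0.868 = 86.8%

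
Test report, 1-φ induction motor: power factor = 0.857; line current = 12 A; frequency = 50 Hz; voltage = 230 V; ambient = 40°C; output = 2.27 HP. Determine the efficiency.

71.6 %

P_out = 2.27 × 746 = 1693 W
P_in = V·I·cosφ = 230 × 12 × 0.857 = 2365 W
η = P_out / P_in = 1693 / 2365 = 0.716 = 71.6%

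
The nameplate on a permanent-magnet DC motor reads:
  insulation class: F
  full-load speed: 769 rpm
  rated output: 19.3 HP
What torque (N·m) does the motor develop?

179 N·m

P_out = 19.3 × 746 = 14398 W
ω = 2π × 769/60 = 80.53 rad/s
τ = P_out/ω = 14398/80.53 = 179 N·m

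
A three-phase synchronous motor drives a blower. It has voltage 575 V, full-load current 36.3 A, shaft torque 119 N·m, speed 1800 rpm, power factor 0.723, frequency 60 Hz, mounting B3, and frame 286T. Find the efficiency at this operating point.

ω = 2π × 1800/60 = 188.5 rad/s; P_out = τω = 119 × 188.5 = 22432 W
P_in = √3·V_L·I_L·cosφ = 1.732 × 575 × 36.3 × 0.723 = 26137 W
η = P_out / P_in = 22432 / 26137 = 0.858 = 85.8%

85.8 %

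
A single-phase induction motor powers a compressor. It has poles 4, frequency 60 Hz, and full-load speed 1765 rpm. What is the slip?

n_s = 120f/p = 120×60/4 = 1800 rpm
s = (n_s − n)/n_s = (1800 − 1765)/1800 = 0.0194

1.9 %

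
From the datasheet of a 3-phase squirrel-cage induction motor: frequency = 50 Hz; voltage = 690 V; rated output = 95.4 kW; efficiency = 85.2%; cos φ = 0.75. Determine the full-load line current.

P_out = 95.4 kW = 95400 W
P_in = P_out / η = 95400 / 0.852 = 111972 W
I_L = P_in / (√3·V_L·cosφ) = 111972 / (1.732 × 690 × 0.75) = 125 A

125 A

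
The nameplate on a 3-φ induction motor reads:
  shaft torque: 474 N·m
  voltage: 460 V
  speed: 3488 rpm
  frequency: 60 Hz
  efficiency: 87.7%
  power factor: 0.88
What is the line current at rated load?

ω = 2π×3488/60 = 365.3 rad/s; P_out = τω = 474 × 365.3 = 173152 W
P_in = P_out / η = 173152 / 0.877 = 197437 W
I_L = P_in / (√3·V_L·cosφ) = 197437 / (1.732 × 460 × 0.88) = 282 A

282 A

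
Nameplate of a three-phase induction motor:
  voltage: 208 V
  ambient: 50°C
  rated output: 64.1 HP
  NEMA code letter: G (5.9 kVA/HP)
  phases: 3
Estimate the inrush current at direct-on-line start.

S_LR = 5.9 × 64.1 = 378.19 kVA
I_LR = S_LR/(√3·V_L) = 378190/(1.732×208) = 1050 A

1050 A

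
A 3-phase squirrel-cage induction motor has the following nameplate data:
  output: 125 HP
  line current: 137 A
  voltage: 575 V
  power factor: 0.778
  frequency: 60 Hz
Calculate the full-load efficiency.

P_out = 125 × 746 = 93250 W
P_in = √3·V_L·I_L·cosφ = 1.732 × 575 × 137 × 0.778 = 106149 W
η = P_out / P_in = 93250 / 106149 = 0.878 = 87.8%

87.8 %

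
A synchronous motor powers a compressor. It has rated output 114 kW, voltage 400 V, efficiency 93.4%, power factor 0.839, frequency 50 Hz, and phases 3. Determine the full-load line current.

P_out = 114 kW = 114000 W
P_in = P_out / η = 114000 / 0.934 = 122056 W
I_L = P_in / (√3·V_L·cosφ) = 122056 / (1.732 × 400 × 0.839) = 210 A

210 A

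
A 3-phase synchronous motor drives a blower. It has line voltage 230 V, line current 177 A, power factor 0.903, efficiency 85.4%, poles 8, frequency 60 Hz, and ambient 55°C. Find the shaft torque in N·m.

P_in = √3·V·I·cosφ = 1.732 × 230 × 177 × 0.903 = 63670 W
P_out = η·P_in = 0.854 × 63670 = 54374 W
n = n_s = 120×60/8 = 900 rpm (synchronous)
ω = 2π×900/60 = 94.25 rad/s
τ = P_out/ω = 54374/94.25 = 577 N·m

577 N·m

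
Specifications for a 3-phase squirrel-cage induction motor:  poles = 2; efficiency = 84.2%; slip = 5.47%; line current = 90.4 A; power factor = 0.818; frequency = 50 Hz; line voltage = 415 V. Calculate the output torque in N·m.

151 N·m

P_in = √3·V·I·cosφ = 1.732 × 415 × 90.4 × 0.818 = 53152 W
P_out = η·P_in = 0.842 × 53152 = 44754 W
n_s = 120×50/2 = 3000 rpm; n = 3000×(1−0.0547) = 2836 rpm
ω = 2π×2836/60 = 297 rad/s
τ = P_out/ω = 44754/297 = 151 N·m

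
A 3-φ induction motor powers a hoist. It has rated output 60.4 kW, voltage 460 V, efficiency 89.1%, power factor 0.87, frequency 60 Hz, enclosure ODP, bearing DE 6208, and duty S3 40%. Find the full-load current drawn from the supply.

P_out = 60.4 kW = 60400 W
P_in = P_out / η = 60400 / 0.891 = 67789 W
I_L = P_in / (√3·V_L·cosφ) = 67789 / (1.732 × 460 × 0.87) = 97.8 A

97.8 A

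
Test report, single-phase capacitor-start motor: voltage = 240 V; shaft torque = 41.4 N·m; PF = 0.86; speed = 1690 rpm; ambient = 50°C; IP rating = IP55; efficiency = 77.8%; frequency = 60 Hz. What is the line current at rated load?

45.6 A

ω = 2π×1690/60 = 177 rad/s; P_out = τω = 41.4 × 177 = 7328 W
P_in = P_out / η = 7328 / 0.778 = 9419 W
I = P_in / (V·cosφ) = 9419 / (240 × 0.86) = 45.6 A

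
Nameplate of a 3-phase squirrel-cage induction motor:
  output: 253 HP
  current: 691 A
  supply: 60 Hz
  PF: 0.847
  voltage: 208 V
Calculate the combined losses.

P_in = √3·V·I·cosφ = 1.732×208×691×0.847 = 210850 W
P_out = 253×746 = 188738 W
Losses = P_in − P_out = 210850 − 188738 = 22112 W

22.1 kW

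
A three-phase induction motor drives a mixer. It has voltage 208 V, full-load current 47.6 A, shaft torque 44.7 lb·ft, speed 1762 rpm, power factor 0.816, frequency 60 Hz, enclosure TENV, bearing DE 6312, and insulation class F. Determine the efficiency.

79.9 %

τ = 44.7 lb·ft × 1.356 = 60.61 N·m
ω = 2π × 1762/60 = 184.5 rad/s; P_out = τω = 60.61 × 184.5 = 11183 W
P_in = √3·V_L·I_L·cosφ = 1.732 × 208 × 47.6 × 0.816 = 13993 W
η = P_out / P_in = 11183 / 13993 = 0.799 = 79.9%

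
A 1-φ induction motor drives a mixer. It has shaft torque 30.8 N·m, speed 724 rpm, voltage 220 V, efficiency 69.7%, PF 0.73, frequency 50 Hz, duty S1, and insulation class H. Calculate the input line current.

ω = 2π×724/60 = 75.82 rad/s; P_out = τω = 30.8 × 75.82 = 2335 W
P_in = P_out / η = 2335 / 0.697 = 3350 W
I = P_in / (V·cosφ) = 3350 / (220 × 0.73) = 20.9 A

20.9 A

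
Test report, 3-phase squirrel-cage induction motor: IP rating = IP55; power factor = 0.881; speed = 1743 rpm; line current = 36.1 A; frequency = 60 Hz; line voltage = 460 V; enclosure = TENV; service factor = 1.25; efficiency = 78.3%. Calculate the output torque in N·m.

109 N·m

P_in = √3·V·I·cosφ = 1.732 × 460 × 36.1 × 0.881 = 25339 W
P_out = η·P_in = 0.783 × 25339 = 19840 W
n = 1743 rpm
ω = 2π×1743/60 = 182.5 rad/s
τ = P_out/ω = 19840/182.5 = 109 N·m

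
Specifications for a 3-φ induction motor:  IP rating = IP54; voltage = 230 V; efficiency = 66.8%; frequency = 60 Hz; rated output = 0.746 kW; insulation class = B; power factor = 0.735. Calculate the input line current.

P_out = 0.746 kW = 746 W
P_in = P_out / η = 746 / 0.668 = 1117 W
I_L = P_in / (√3·V_L·cosφ) = 1117 / (1.732 × 230 × 0.735) = 3.81 A

3.81 A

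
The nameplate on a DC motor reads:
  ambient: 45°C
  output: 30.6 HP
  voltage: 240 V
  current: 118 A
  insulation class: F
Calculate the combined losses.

5490 W

P_in = V·I = 240×118 = 28320 W
P_out = 30.6×746 = 22828 W
Losses = P_in − P_out = 28320 − 22828 = 5492 W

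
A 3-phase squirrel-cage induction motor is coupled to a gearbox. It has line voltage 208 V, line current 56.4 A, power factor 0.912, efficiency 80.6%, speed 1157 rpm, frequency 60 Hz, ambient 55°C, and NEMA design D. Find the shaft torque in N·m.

123 N·m

P_in = √3·V·I·cosφ = 1.732 × 208 × 56.4 × 0.912 = 18530 W
P_out = η·P_in = 0.806 × 18530 = 14935 W
n = 1157 rpm
ω = 2π×1157/60 = 121.2 rad/s
τ = P_out/ω = 14935/121.2 = 123 N·m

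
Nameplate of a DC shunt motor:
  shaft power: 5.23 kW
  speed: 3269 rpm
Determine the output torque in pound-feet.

ω = 2π × 3269/60 = 342.3 rad/s
τ = P/ω = 5230/342.3 = 15.28 N·m
In lb·ft: 15.28/1.356 = 11.3 lb·ft

11.3 lb·ft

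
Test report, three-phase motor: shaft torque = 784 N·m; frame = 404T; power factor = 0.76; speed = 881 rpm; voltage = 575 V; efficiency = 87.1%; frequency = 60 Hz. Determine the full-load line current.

110 A

ω = 2π×881/60 = 92.26 rad/s; P_out = τω = 784 × 92.26 = 72332 W
P_in = P_out / η = 72332 / 0.871 = 83045 W
I_L = P_in / (√3·V_L·cosφ) = 83045 / (1.732 × 575 × 0.76) = 110 A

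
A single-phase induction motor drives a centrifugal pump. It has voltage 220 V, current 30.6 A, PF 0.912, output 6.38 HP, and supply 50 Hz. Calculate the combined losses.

P_in = V·I·cosφ = 220×30.6×0.912 = 6140 W
P_out = 6.38×746 = 4759 W
Losses = P_in − P_out = 6140 − 4759 = 1381 W

1.38 kW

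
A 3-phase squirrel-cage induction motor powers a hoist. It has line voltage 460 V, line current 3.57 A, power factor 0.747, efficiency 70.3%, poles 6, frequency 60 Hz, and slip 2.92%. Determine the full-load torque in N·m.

12.2 N·m

P_in = √3·V·I·cosφ = 1.732 × 460 × 3.57 × 0.747 = 2125 W
P_out = η·P_in = 0.703 × 2125 = 1494 W
n_s = 120×60/6 = 1200 rpm; n = 1200×(1−0.0292) = 1165 rpm
ω = 2π×1165/60 = 122 rad/s
τ = P_out/ω = 1494/122 = 12.2 N·m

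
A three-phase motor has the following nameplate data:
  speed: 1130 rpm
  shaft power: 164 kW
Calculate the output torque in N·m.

ω = 2π × 1130/60 = 118.3 rad/s
τ = P/ω = 164000/118.3 = 1390 N·m

1390 N·m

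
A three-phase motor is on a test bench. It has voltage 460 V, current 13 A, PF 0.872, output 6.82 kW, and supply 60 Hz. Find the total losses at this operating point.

P_in = √3·V·I·cosφ = 1.732×460×13×0.872 = 9032 W
P_out = 6820 W
Losses = P_in − P_out = 9032 − 6820 = 2212 W

2210 W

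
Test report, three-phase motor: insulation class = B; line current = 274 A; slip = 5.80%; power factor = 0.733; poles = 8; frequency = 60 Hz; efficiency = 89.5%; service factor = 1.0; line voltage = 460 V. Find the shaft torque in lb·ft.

1190 lb·ft

P_in = √3·V·I·cosφ = 1.732 × 460 × 274 × 0.733 = 160015 W
P_out = η·P_in = 0.895 × 160015 = 143213 W
n_s = 120×60/8 = 900 rpm; n = 900×(1−0.058) = 848 rpm
ω = 2π×848/60 = 88.8 rad/s
τ = P_out/ω = 143213/88.8 = 1613 N·m
In lb·ft: 1613/1.356 = 1190 lb·ft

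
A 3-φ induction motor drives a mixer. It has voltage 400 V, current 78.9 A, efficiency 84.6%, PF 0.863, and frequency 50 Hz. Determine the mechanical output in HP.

P_in = √3·V·I·cosφ = 1.732 × 400 × 78.9 × 0.863 = 47173 W
P_out = η·P_in = 0.846 × 47173 = 39908 W
= 39908/746 = 53.5 HP

53.5 HP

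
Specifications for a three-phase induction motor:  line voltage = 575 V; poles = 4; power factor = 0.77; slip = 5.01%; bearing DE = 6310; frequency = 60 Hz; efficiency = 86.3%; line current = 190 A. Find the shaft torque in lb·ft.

518 lb·ft

P_in = √3·V·I·cosφ = 1.732 × 575 × 190 × 0.77 = 145700 W
P_out = η·P_in = 0.863 × 145700 = 125739 W
n_s = 120×60/4 = 1800 rpm; n = 1800×(1−0.0501) = 1710 rpm
ω = 2π×1710/60 = 179.1 rad/s
τ = P_out/ω = 125739/179.1 = 702.1 N·m
In lb·ft: 702.1/1.356 = 518 lb·ft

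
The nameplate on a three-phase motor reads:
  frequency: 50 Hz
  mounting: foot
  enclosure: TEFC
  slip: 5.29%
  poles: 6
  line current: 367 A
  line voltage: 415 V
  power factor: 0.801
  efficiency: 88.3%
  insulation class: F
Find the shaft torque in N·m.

1880 N·m

P_in = √3·V·I·cosφ = 1.732 × 415 × 367 × 0.801 = 211298 W
P_out = η·P_in = 0.883 × 211298 = 186576 W
n_s = 120×50/6 = 1000 rpm; n = 1000×(1−0.0529) = 947 rpm
ω = 2π×947/60 = 99.17 rad/s
τ = P_out/ω = 186576/99.17 = 1880 N·m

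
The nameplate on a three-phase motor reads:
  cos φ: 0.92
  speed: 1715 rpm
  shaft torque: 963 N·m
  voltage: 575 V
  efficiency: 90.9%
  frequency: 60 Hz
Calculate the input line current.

ω = 2π×1715/60 = 179.6 rad/s; P_out = τω = 963 × 179.6 = 172955 W
P_in = P_out / η = 172955 / 0.909 = 190270 W
I_L = P_in / (√3·V_L·cosφ) = 190270 / (1.732 × 575 × 0.92) = 208 A

208 A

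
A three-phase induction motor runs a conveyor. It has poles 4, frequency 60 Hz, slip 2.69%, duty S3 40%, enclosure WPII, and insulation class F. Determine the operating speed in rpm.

n_s = 120f/p = 120×60/4 = 1800 rpm
n = n_s(1 − s) = 1800 × (1 − 0.0269) = 1752 rpm

1752 rpm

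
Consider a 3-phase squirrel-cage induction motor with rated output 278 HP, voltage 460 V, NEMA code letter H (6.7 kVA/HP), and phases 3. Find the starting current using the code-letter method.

2340 A

S_LR = 6.7 × 278 = 1862.6 kVA
I_LR = S_LR/(√3·V_L) = 1862600/(1.732×460) = 2340 A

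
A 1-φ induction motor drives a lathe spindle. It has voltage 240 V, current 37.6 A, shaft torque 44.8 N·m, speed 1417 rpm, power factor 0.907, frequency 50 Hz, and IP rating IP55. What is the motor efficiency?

81.2 %

ω = 2π × 1417/60 = 148.4 rad/s; P_out = τω = 44.8 × 148.4 = 6648 W
P_in = V·I·cosφ = 240 × 37.6 × 0.907 = 8185 W
η = P_out / P_in = 6648 / 8185 = 0.812 = 81.2%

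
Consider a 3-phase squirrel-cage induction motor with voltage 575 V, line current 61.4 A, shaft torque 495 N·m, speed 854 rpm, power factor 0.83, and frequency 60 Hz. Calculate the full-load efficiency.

ω = 2π × 854/60 = 89.43 rad/s; P_out = τω = 495 × 89.43 = 44268 W
P_in = √3·V_L·I_L·cosφ = 1.732 × 575 × 61.4 × 0.83 = 50753 W
η = P_out / P_in = 44268 / 50753 = 0.872 = 87.2%

87.2 %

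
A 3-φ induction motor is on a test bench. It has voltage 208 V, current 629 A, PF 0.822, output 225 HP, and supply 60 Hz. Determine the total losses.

P_in = √3·V·I·cosφ = 1.732×208×629×0.822 = 186266 W
P_out = 225×746 = 167850 W
Losses = P_in − P_out = 186266 − 167850 = 18416 W

18400 W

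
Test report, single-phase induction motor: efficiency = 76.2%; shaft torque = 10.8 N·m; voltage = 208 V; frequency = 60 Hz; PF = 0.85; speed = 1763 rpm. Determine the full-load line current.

14.8 A

ω = 2π×1763/60 = 184.6 rad/s; P_out = τω = 10.8 × 184.6 = 1994 W
P_in = P_out / η = 1994 / 0.762 = 2617 W
I = P_in / (V·cosφ) = 2617 / (208 × 0.85) = 14.8 A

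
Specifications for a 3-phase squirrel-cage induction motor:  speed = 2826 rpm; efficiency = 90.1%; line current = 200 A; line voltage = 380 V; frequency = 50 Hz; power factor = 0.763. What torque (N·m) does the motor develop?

P_in = √3·V·I·cosφ = 1.732 × 380 × 200 × 0.763 = 100435 W
P_out = η·P_in = 0.901 × 100435 = 90492 W
n = 2826 rpm
ω = 2π×2826/60 = 295.9 rad/s
τ = P_out/ω = 90492/295.9 = 306 N·m

306 N·m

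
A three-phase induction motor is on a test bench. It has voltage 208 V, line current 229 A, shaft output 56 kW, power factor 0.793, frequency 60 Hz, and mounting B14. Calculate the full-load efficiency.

85.6 %

P_out = 56 kW = 56000 W
P_in = √3·V_L·I_L·cosφ = 1.732 × 208 × 229 × 0.793 = 65421 W
η = P_out / P_in = 56000 / 65421 = 0.856 = 85.6%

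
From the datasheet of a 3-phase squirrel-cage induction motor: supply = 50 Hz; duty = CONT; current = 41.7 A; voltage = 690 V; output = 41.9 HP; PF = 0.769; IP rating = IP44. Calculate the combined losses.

P_in = √3·V·I·cosφ = 1.732×690×41.7×0.769 = 38323 W
P_out = 41.9×746 = 31257 W
Losses = P_in − P_out = 38323 − 31257 = 7066 W

7070 W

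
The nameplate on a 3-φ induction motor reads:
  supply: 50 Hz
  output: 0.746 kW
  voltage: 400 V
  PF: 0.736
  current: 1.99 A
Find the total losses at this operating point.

P_in = √3·V·I·cosφ = 1.732×400×1.99×0.736 = 1015 W
P_out = 746 W
Losses = P_in − P_out = 1015 − 746 = 269 W

269 W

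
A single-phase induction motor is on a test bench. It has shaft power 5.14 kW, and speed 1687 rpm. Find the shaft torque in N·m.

ω = 2π × 1687/60 = 176.7 rad/s
τ = P/ω = 5140/176.7 = 29.1 N·m

29.1 N·m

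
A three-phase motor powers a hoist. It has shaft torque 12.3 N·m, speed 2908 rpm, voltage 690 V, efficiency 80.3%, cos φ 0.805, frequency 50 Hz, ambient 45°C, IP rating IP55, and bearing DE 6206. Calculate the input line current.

ω = 2π×2908/60 = 304.5 rad/s; P_out = τω = 12.3 × 304.5 = 3745 W
P_in = P_out / η = 3745 / 0.803 = 4664 W
I_L = P_in / (√3·V_L·cosφ) = 4664 / (1.732 × 690 × 0.805) = 4.85 A

4.85 A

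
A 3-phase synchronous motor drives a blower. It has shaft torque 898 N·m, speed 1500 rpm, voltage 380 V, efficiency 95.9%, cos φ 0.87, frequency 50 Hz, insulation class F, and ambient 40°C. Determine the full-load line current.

ω = 2π×1500/60 = 157.1 rad/s; P_out = τω = 898 × 157.1 = 141076 W
P_in = P_out / η = 141076 / 0.959 = 147107 W
I_L = P_in / (√3·V_L·cosφ) = 147107 / (1.732 × 380 × 0.87) = 257 A

257 A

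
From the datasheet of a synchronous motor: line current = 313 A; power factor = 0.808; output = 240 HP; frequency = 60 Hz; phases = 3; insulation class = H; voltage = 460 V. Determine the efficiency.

88.9 %

P_out = 240 × 746 = 179040 W
P_in = √3·V_L·I_L·cosφ = 1.732 × 460 × 313 × 0.808 = 201494 W
η = P_out / P_in = 179040 / 201494 = 0.889 = 88.9%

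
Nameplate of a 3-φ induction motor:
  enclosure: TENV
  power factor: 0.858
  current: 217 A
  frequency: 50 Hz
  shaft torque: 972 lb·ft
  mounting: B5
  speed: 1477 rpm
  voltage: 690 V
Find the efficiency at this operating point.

τ = 972 lb·ft × 1.356 = 1318 N·m
ω = 2π × 1477/60 = 154.7 rad/s; P_out = τω = 1318 × 154.7 = 203895 W
P_in = √3·V_L·I_L·cosφ = 1.732 × 690 × 217 × 0.858 = 222507 W
η = P_out / P_in = 203895 / 222507 = 0.916 = 91.6%

91.6 %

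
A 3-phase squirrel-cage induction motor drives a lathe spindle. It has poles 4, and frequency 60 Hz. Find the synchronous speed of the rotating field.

1800 rpm

n_s = 120f/p = 120×60/4 = 1800 rpm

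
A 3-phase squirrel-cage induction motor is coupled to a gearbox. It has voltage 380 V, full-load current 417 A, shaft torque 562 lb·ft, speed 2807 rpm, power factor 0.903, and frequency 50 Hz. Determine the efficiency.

τ = 562 lb·ft × 1.356 = 762.1 N·m
ω = 2π × 2807/60 = 293.9 rad/s; P_out = τω = 762.1 × 293.9 = 223981 W
P_in = √3·V_L·I_L·cosφ = 1.732 × 380 × 417 × 0.903 = 247831 W
η = P_out / P_in = 223981 / 247831 = 0.904 = 90.4%

90.4 %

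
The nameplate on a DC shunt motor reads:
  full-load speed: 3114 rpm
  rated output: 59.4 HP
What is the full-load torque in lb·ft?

100 lb·ft

P_out = 59.4 × 746 = 44312 W
ω = 2π × 3114/60 = 326.1 rad/s
τ = P_out/ω = 44312/326.1 = 135.9 N·m
In lb·ft: 135.9/1.356 = 100 lb·ft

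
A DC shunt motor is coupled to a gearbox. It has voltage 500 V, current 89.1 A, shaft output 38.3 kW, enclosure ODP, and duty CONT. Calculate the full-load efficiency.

P_out = 38.3 kW = 38300 W
P_in = V·I = 500 × 89.1 = 44550 W
η = P_out / P_in = 38300 / 44550 = 0.860 = 86.0%

86.0 %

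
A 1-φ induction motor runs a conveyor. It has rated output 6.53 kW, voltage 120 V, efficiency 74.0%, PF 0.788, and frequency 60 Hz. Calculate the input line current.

P_out = 6.53 kW = 6530 W
P_in = P_out / η = 6530 / 0.740 = 8824 W
I = P_in / (V·cosφ) = 8824 / (120 × 0.788) = 93.3 A

93.3 A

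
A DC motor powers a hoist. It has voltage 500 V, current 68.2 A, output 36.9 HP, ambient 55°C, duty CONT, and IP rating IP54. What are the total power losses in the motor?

6570 W

P_in = V·I = 500×68.2 = 34100 W
P_out = 36.9×746 = 27527 W
Losses = P_in − P_out = 34100 − 27527 = 6573 W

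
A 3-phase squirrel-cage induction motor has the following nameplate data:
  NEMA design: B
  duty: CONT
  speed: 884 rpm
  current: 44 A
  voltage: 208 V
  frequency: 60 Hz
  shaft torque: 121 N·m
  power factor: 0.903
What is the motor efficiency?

78.3 %

ω = 2π × 884/60 = 92.57 rad/s; P_out = τω = 121 × 92.57 = 11201 W
P_in = √3·V_L·I_L·cosφ = 1.732 × 208 × 44 × 0.903 = 14314 W
η = P_out / P_in = 11201 / 14314 = 0.783 = 78.3%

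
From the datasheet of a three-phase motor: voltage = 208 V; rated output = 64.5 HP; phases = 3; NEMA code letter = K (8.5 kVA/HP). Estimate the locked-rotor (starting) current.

S_LR = 8.5 × 64.5 = 548.25 kVA
I_LR = S_LR/(√3·V_L) = 548250/(1.732×208) = 1520 A

1520 A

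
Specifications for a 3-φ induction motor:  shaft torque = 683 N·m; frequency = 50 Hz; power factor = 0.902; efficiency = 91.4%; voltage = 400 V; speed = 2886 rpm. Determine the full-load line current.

361 A

ω = 2π×2886/60 = 302.2 rad/s; P_out = τω = 683 × 302.2 = 206403 W
P_in = P_out / η = 206403 / 0.914 = 225824 W
I_L = P_in / (√3·V_L·cosφ) = 225824 / (1.732 × 400 × 0.902) = 361 A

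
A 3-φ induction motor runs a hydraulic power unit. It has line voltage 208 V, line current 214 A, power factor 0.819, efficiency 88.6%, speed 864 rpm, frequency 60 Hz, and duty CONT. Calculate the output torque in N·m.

618 N·m

P_in = √3·V·I·cosφ = 1.732 × 208 × 214 × 0.819 = 63141 W
P_out = η·P_in = 0.886 × 63141 = 55943 W
n = 864 rpm
ω = 2π×864/60 = 90.48 rad/s
τ = P_out/ω = 55943/90.48 = 618 N·m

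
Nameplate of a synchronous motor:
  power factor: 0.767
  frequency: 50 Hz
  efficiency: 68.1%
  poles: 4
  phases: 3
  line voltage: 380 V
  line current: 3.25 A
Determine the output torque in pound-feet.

P_in = √3·V·I·cosφ = 1.732 × 380 × 3.25 × 0.767 = 1641 W
P_out = η·P_in = 0.681 × 1641 = 1118 W
n = n_s = 120×50/4 = 1500 rpm (synchronous)
ω = 2π×1500/60 = 157.1 rad/s
τ = P_out/ω = 1118/157.1 = 7.116 N·m
In lb·ft: 7.116/1.356 = 5.25 lb·ft

5.25 lb·ft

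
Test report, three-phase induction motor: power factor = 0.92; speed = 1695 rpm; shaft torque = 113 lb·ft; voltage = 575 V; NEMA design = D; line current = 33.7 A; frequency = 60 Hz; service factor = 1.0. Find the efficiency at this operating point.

88.1 %

τ = 113 lb·ft × 1.356 = 153.2 N·m
ω = 2π × 1695/60 = 177.5 rad/s; P_out = τω = 153.2 × 177.5 = 27193 W
P_in = √3·V_L·I_L·cosφ = 1.732 × 575 × 33.7 × 0.92 = 30877 W
η = P_out / P_in = 27193 / 30877 = 0.881 = 88.1%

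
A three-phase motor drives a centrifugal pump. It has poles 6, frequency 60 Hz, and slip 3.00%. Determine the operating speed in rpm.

n_s = 120f/p = 120×60/6 = 1200 rpm
n = n_s(1 − s) = 1200 × (1 − 0.03) = 1164 rpm

1164 rpm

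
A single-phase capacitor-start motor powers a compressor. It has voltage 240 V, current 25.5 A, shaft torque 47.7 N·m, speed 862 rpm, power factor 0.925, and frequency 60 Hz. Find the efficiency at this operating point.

76.1 %

ω = 2π × 862/60 = 90.27 rad/s; P_out = τω = 47.7 × 90.27 = 4306 W
P_in = V·I·cosφ = 240 × 25.5 × 0.925 = 5661 W
η = P_out / P_in = 4306 / 5661 = 0.761 = 76.1%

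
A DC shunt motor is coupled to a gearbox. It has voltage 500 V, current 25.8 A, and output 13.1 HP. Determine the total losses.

3.13 kW

P_in = V·I = 500×25.8 = 12900 W
P_out = 13.1×746 = 9773 W
Losses = P_in − P_out = 12900 − 9773 = 3127 W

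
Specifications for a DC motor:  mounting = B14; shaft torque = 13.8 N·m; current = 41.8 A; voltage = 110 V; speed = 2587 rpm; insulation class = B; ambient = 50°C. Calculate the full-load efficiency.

81.3 %

ω = 2π × 2587/60 = 270.9 rad/s; P_out = τω = 13.8 × 270.9 = 3738 W
P_in = V·I = 110 × 41.8 = 4598 W
η = P_out / P_in = 3738 / 4598 = 0.813 = 81.3%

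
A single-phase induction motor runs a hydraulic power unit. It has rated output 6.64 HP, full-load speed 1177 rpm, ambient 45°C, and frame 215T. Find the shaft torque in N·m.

40.2 N·m

P_out = 6.64 × 746 = 4953 W
ω = 2π × 1177/60 = 123.3 rad/s
τ = P_out/ω = 4953/123.3 = 40.2 N·m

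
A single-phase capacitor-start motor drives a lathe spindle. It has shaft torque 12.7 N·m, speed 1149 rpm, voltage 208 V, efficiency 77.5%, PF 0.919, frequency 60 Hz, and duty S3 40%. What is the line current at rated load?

ω = 2π×1149/60 = 120.3 rad/s; P_out = τω = 12.7 × 120.3 = 1528 W
P_in = P_out / η = 1528 / 0.775 = 1972 W
I = P_in / (V·cosφ) = 1972 / (208 × 0.919) = 10.3 A

10.3 A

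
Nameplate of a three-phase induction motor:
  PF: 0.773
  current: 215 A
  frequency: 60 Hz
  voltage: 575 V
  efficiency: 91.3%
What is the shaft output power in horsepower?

203 HP

P_in = √3·V·I·cosφ = 1.732 × 575 × 215 × 0.773 = 165514 W
P_out = η·P_in = 0.913 × 165514 = 151114 W
= 151114/746 = 203 HP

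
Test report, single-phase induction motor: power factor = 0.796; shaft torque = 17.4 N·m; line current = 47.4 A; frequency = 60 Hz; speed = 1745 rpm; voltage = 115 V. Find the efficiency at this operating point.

ω = 2π × 1745/60 = 182.7 rad/s; P_out = τω = 17.4 × 182.7 = 3179 W
P_in = V·I·cosφ = 115 × 47.4 × 0.796 = 4339 W
η = P_out / P_in = 3179 / 4339 = 0.733 = 73.3%

73.3 %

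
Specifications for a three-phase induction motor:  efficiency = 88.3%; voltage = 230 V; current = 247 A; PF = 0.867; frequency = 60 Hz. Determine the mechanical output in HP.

101 HP

P_in = √3·V·I·cosφ = 1.732 × 230 × 247 × 0.867 = 85308 W
P_out = η·P_in = 0.883 × 85308 = 75327 W
= 75327/746 = 101 HP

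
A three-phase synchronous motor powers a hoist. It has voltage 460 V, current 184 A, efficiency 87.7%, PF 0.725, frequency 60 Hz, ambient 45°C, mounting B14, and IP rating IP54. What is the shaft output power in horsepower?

P_in = √3·V·I·cosφ = 1.732 × 460 × 184 × 0.725 = 106282 W
P_out = η·P_in = 0.877 × 106282 = 93209 W
= 93209/746 = 125 HP

125 HP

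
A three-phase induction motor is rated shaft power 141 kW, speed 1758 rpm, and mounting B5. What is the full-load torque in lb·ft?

565 lb·ft

ω = 2π × 1758/60 = 184.1 rad/s
τ = P/ω = 141000/184.1 = 765.9 N·m
In lb·ft: 765.9/1.356 = 565 lb·ft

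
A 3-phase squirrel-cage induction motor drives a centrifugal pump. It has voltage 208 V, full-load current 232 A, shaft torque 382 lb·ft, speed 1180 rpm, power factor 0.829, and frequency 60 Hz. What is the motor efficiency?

τ = 382 lb·ft × 1.356 = 518 N·m
ω = 2π × 1180/60 = 123.6 rad/s; P_out = τω = 518 × 123.6 = 64025 W
P_in = √3·V_L·I_L·cosφ = 1.732 × 208 × 232 × 0.829 = 69287 W
η = P_out / P_in = 64025 / 69287 = 0.924 = 92.4%

92.4 %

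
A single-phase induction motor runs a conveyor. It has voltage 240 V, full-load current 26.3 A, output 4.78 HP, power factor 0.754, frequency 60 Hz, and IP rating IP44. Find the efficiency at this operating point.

74.9 %

P_out = 4.78 × 746 = 3566 W
P_in = V·I·cosφ = 240 × 26.3 × 0.754 = 4759 W
η = P_out / P_in = 3566 / 4759 = 0.749 = 74.9%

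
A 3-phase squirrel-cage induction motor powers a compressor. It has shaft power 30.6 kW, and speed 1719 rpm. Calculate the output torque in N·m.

ω = 2π × 1719/60 = 180 rad/s
τ = P/ω = 30600/180 = 170 N·m

170 N·m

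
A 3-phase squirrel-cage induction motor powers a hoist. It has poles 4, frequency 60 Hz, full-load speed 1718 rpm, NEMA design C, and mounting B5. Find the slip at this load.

n_s = 120f/p = 120×60/4 = 1800 rpm
s = (n_s − n)/n_s = (1800 − 1718)/1800 = 0.0456

4.6 %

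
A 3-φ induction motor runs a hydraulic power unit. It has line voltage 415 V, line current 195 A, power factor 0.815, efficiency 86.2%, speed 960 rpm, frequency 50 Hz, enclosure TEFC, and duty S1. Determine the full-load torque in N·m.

P_in = √3·V·I·cosφ = 1.732 × 415 × 195 × 0.815 = 114232 W
P_out = η·P_in = 0.862 × 114232 = 98468 W
n = 960 rpm
ω = 2π×960/60 = 100.5 rad/s
τ = P_out/ω = 98468/100.5 = 980 N·m

980 N·m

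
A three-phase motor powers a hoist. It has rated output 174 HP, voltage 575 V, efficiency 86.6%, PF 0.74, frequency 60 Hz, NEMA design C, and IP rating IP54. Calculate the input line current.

203 A

P_out = 174 × 746 = 129804 W
P_in = P_out / η = 129804 / 0.866 = 149889 W
I_L = P_in / (√3·V_L·cosφ) = 149889 / (1.732 × 575 × 0.74) = 203 A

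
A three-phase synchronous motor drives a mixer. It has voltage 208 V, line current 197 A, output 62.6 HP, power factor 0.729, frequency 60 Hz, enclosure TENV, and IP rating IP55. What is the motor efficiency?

90.3 %

P_out = 62.6 × 746 = 46700 W
P_in = √3·V_L·I_L·cosφ = 1.732 × 208 × 197 × 0.729 = 51737 W
η = P_out / P_in = 46700 / 51737 = 0.903 = 90.3%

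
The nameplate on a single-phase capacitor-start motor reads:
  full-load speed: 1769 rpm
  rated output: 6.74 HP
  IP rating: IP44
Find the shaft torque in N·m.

27.1 N·m

P_out = 6.74 × 746 = 5028 W
ω = 2π × 1769/60 = 185.2 rad/s
τ = P_out/ω = 5028/185.2 = 27.1 N·m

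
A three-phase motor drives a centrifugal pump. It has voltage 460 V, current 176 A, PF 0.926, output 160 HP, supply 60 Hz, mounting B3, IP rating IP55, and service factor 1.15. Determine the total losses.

10.5 kW

P_in = √3·V·I·cosφ = 1.732×460×176×0.926 = 129846 W
P_out = 160×746 = 119360 W
Losses = P_in − P_out = 129846 − 119360 = 10486 W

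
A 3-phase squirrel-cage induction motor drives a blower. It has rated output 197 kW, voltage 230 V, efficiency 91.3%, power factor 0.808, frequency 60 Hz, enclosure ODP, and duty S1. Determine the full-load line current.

670 A

P_out = 197 kW = 197000 W
P_in = P_out / η = 197000 / 0.913 = 215772 W
I_L = P_in / (√3·V_L·cosφ) = 215772 / (1.732 × 230 × 0.808) = 670 A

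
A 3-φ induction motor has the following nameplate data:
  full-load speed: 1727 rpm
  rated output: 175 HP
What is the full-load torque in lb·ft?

532 lb·ft

P_out = 175 × 746 = 130550 W
ω = 2π × 1727/60 = 180.9 rad/s
τ = P_out/ω = 130550/180.9 = 721.7 N·m
In lb·ft: 721.7/1.356 = 532 lb·ft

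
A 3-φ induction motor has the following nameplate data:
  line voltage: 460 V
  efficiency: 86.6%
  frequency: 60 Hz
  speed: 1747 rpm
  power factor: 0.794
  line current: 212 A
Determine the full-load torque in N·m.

635 N·m

P_in = √3·V·I·cosφ = 1.732 × 460 × 212 × 0.794 = 134110 W
P_out = η·P_in = 0.866 × 134110 = 116139 W
n = 1747 rpm
ω = 2π×1747/60 = 182.9 rad/s
τ = P_out/ω = 116139/182.9 = 635 N·m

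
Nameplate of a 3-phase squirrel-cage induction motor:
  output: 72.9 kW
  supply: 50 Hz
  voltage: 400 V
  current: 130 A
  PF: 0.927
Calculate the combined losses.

10.6 kW

P_in = √3·V·I·cosφ = 1.732×400×130×0.927 = 83489 W
P_out = 72900 W
Losses = P_in − P_out = 83489 − 72900 = 10589 W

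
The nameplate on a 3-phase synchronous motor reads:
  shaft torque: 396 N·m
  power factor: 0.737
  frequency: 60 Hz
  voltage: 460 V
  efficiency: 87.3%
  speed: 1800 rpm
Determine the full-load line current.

ω = 2π×1800/60 = 188.5 rad/s; P_out = τω = 396 × 188.5 = 74646 W
P_in = P_out / η = 74646 / 0.873 = 85505 W
I_L = P_in / (√3·V_L·cosφ) = 85505 / (1.732 × 460 × 0.737) = 146 A

146 A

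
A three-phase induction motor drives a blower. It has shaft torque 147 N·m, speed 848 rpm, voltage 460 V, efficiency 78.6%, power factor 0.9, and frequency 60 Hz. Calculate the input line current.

ω = 2π×848/60 = 88.8 rad/s; P_out = τω = 147 × 88.8 = 13054 W
P_in = P_out / η = 13054 / 0.786 = 16608 W
I_L = P_in / (√3·V_L·cosφ) = 16608 / (1.732 × 460 × 0.9) = 23.2 A

23.2 A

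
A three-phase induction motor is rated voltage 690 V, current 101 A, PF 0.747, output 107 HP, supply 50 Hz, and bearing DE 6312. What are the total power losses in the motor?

P_in = √3·V·I·cosφ = 1.732×690×101×0.747 = 90165 W
P_out = 107×746 = 79822 W
Losses = P_in − P_out = 90165 − 79822 = 10343 W

10300 W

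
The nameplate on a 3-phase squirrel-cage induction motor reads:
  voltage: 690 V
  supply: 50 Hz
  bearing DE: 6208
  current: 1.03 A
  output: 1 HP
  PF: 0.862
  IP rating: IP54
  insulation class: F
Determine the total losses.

315 W

P_in = √3·V·I·cosφ = 1.732×690×1.03×0.862 = 1061 W
P_out = 1×746 = 746 W
Losses = P_in − P_out = 1061 − 746 = 315 W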